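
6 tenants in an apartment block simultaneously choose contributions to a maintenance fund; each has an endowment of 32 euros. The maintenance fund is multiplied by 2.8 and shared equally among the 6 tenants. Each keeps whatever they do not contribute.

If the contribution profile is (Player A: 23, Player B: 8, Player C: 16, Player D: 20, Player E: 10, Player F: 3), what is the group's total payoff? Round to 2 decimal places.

336.00 euros

Total contributed: 23 + 8 + 16 + 20 + 10 + 3 = 80; total kept: 6 × 32 − 80 = 112.
The maintenance fund pays out 2.8 × 80 = 224.00 in aggregate.
Group total = 112 + 224.00 = 336.00.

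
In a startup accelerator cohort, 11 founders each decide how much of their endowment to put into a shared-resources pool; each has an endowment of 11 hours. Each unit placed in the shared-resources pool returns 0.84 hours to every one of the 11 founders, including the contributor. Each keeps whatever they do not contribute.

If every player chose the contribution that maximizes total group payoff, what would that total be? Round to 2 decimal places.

Each contributed unit returns 9.240 to the group as a whole (0.84 to each of 11 players), which exceeds 1, so the social optimum is full contribution: group total = 9.240 × 121 = 1118.04.

1118.04 hours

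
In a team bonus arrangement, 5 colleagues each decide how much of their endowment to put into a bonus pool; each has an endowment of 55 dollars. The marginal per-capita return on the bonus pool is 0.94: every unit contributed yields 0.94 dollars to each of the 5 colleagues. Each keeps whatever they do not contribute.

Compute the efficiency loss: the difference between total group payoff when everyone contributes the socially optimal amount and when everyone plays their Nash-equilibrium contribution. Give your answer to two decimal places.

1017.50 dollars

The private return per contributed unit is 0.94 < 1, so contributing 0 is dominant for every player. At the Nash equilibrium everyone keeps their 55, and the group total is 5 × 55 = 275.
Each contributed unit returns 4.700 to the group as a whole (0.94 to each of 5 players), which exceeds 1, so the social optimum is full contribution: group total = 4.700 × 275 = 1292.50.
Efficiency loss = 1292.50 − 275 = 1017.50.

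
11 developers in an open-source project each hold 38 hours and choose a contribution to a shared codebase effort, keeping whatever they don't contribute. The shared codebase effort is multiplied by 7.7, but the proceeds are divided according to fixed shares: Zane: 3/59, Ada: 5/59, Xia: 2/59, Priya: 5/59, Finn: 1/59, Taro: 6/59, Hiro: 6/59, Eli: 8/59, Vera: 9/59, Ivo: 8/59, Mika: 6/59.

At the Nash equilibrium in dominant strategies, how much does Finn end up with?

52.88 hours

Player j's private return per contributed unit is 7.7 × (j's share). Contributing is weakly dominant for j when that share is at least 1/7.7 = 0.1299, and contributing 0 is dominant otherwise.
Eli, Vera and Ivo clear that bar, contributing 38 each; the remaining 8 contribute 0. Total contributed: 114.
Finn keeps 38 and receives 7.7 × 114 × 1/59 = 14.88 from the shared codebase effort, for a payoff of 52.88.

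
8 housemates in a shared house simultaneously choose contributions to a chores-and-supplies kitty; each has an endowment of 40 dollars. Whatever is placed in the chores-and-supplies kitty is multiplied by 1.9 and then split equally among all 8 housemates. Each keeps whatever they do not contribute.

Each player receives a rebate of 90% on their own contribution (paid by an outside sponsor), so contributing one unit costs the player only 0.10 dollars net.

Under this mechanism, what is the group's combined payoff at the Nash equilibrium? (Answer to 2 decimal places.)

896.00 dollars

Under the mechanism each unit contributed yields (1.9/8) / 0.10 = 2.3750 back to its contributor per unit of net cost, which exceeds 1, making full contribution the dominant choice for everyone.
At the Nash equilibrium everyone contributes 40. Group total payoff = 8 × (40 × 0.90 + 1.9 × 40) = 896.00.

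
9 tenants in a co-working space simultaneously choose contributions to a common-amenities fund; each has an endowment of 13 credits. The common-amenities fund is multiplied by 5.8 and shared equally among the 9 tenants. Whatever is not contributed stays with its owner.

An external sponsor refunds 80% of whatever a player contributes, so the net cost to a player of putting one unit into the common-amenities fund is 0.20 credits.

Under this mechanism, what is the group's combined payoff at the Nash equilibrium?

With the mechanism, a contributed unit returns (5.8/9) / 0.20 = 3.2222 per unit of net cost to the contributor — now above 1 — so contributing fully is weakly dominant for every player.
At the Nash equilibrium everyone contributes 13. Group total payoff = 9 × (13 × 0.80 + 5.8 × 13) = 772.20.

772.20 credits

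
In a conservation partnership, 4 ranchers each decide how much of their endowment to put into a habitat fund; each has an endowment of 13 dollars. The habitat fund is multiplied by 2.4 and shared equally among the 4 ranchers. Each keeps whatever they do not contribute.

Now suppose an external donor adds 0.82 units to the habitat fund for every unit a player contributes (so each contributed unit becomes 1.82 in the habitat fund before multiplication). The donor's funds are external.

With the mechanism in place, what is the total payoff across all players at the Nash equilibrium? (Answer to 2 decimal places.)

With the mechanism, a contributed unit returns 2.4 × 1.82 / 4 = 1.0920 per unit of net cost to the contributor — now above 1 — so contributing fully is weakly dominant for every player.
So the Nash equilibrium is full contribution by all 4; the group earns 2.4 × 1.82 × 52 = 227.14.

227.14 dollars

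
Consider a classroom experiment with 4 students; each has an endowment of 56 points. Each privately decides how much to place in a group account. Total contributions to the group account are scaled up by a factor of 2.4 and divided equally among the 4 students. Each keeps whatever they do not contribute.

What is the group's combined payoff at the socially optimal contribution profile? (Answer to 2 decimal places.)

537.60 points

Each contributed unit returns 2.400 to the group as a whole (0.6000 to each of 4 players), which exceeds 1, so the social optimum is full contribution: group total = 2.400 × 224 = 537.60.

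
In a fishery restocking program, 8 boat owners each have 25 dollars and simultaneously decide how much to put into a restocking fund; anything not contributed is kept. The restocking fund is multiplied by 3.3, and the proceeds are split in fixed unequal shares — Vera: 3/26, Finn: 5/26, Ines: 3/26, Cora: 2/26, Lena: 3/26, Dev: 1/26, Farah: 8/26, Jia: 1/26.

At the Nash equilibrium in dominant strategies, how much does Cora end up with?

31.35 dollars

For player j, contributing a unit is worthwhile iff 3.3 × (j's share) ≥ 1, i.e. iff j's share is at least 0.3030.
Only Farah (8/26) clears that bar, contributing 25; the remaining 7 contribute 0. Total contributed: 25.
Cora keeps 25 and receives 3.3 × 25 × 2/26 = 6.35 from the restocking fund, for a payoff of 31.35.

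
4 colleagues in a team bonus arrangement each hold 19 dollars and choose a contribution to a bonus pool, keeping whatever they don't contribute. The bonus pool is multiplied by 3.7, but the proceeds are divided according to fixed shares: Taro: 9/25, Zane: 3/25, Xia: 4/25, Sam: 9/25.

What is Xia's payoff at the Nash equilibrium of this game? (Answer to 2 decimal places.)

41.50 dollars

Each unit j contributes comes back to j as 3.7 × (j's share), so j prefers to contribute only if that share exceeds 1/3.7 = 0.2703; otherwise keeping the unit dominates.
Taro and Sam are above the threshold, contributing 19 each; the remaining 2 contribute 0. Total contributed: 38.
Xia keeps 19 and receives 3.7 × 38 × 4/25 = 22.50 from the bonus pool, for a payoff of 41.50.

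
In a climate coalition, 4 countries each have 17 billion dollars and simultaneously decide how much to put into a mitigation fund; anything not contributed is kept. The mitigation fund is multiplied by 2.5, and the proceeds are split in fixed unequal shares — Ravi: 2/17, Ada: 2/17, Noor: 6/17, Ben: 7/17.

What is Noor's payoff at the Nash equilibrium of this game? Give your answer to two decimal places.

32.00 billion dollars

A player with share s gets back 2.5·s per unit contributed, so full contribution is dominant for anyone with s > 1/2.5 = 0.4000 and zero contribution is dominant for anyone below.
Only Ben (7/17) clears that bar, contributing 17; the remaining 3 contribute 0. Total contributed: 17.
Noor keeps 17 and receives 2.5 × 17 × 6/17 = 15.00 from the mitigation fund, for a payoff of 32.00.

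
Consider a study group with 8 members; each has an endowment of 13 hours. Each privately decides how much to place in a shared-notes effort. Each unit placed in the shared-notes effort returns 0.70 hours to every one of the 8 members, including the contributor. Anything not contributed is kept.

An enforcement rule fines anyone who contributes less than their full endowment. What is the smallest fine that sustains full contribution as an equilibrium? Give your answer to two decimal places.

Given the others contribute fully, the best deviation is to contribute 0 (any partial contribution still incurs the fine and gives up units whose private return 0.70 is below 1).
Deviating from 13 to 0 saves 13 hours but forfeits the deviator's share of the drop in the shared-notes effort: 0.70 × 13 = 9.10.
So the deviation gain is 13 − 9.10 = 3.90, and the fine must be at least 3.90 hours to wipe it out.

3.90 hours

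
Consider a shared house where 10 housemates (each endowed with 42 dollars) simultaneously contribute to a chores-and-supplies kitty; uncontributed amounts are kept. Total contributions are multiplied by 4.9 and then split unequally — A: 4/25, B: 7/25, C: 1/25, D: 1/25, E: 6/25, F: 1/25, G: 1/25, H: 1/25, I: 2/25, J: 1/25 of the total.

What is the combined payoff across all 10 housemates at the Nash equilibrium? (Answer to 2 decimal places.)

For player j, contributing a unit is worthwhile iff 4.9 × (j's share) ≥ 1, i.e. iff j's share is at least 0.2041.
The shares above 0.2041 belong to B and E, contributing 42 each; the remaining 8 contribute 0. Total contributed: 84.
The chores-and-supplies kitty pays out 4.9 × 84 = 411.60 in total (split across the unequal shares, but the aggregate is all that matters for the group sum).
The 8 free-riders keep 42 each, adding 336. Group total = 336 + 411.60 = 747.60.

747.60 dollars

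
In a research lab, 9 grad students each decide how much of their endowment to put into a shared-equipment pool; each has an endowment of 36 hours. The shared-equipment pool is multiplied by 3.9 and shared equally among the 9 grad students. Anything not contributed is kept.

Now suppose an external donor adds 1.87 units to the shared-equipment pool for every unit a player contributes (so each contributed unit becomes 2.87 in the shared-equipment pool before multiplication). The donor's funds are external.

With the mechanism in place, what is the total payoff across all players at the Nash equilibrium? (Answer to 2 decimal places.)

Under the mechanism each unit contributed yields 3.9 × 2.87 / 9 = 1.2437 back to its contributor per unit of net cost, which exceeds 1, making full contribution the dominant choice for everyone.
So the Nash equilibrium is full contribution by all 9; the group earns 3.9 × 2.87 × 324 = 3626.53.

3626.53 hours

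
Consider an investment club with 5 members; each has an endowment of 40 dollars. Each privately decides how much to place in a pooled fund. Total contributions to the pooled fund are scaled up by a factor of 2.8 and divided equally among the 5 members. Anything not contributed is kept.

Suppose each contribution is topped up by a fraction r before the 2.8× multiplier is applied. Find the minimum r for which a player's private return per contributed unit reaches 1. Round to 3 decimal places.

0.786

With matching at rate r, one contributed unit becomes (1 + r) in the pooled fund and returns 2.8 × (1 + r) / 5 to the contributor.
Setting this equal to 1: 1 + r = 5/2.8 = 1.7857.
So the minimum matching rate is r = 1.7857 − 1 = 0.786.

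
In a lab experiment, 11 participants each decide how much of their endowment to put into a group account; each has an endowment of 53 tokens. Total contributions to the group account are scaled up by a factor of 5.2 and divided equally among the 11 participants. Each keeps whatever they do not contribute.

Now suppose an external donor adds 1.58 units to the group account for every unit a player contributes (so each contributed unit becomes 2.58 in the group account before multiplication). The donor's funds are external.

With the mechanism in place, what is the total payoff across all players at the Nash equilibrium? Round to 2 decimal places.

7821.53 tokens

Under the mechanism each unit contributed yields 5.2 × 2.58 / 11 = 1.2196 back to its contributor per unit of net cost, which exceeds 1, making full contribution the dominant choice for everyone.
At the Nash equilibrium everyone contributes 53. Group total payoff = 5.2 × 2.58 × 583 = 7821.53.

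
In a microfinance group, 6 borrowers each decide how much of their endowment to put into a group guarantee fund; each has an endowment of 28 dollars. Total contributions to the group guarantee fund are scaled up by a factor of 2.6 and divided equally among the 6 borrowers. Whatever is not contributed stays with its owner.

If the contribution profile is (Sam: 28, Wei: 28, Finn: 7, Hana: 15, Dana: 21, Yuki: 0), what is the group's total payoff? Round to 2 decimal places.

326.40 dollars

Total contributed: 28 + 28 + 7 + 15 + 21 + 0 = 99; total kept: 6 × 28 − 99 = 69.
The group guarantee fund pays out 2.6 × 99 = 257.40 in aggregate.
Group total = 69 + 257.40 = 326.40.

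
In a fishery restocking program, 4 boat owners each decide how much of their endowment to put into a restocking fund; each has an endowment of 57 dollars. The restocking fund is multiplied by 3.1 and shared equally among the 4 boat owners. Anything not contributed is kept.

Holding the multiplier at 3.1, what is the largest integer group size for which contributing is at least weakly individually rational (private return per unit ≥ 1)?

Private return per unit is 3.1/(group size), which is ≥ 1 whenever the group size is ≤ 3.1.
The largest such integer is 3.

3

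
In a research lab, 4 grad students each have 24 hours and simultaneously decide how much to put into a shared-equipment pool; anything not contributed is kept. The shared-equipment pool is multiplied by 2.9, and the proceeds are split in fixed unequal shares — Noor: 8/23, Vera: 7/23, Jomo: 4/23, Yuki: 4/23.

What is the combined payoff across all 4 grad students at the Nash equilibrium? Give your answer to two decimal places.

141.60 hours

Player j's private return per contributed unit is 2.9 × (j's share). Contributing is weakly dominant for j when that share is at least 1/2.9 = 0.3448, and contributing 0 is dominant otherwise.
Only Noor (8/23) clears that bar, contributing 24; the remaining 3 contribute 0. Total contributed: 24.
The shared-equipment pool pays out 2.9 × 24 = 69.60 in total (split across the unequal shares, but the aggregate is all that matters for the group sum).
The 3 free-riders keep 24 each, adding 72. Group total = 72 + 69.60 = 141.60.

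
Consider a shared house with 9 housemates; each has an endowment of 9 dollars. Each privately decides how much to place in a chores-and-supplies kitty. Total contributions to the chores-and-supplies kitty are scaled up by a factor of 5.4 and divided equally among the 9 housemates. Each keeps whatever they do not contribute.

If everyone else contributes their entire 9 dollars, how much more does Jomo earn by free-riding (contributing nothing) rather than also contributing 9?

Switching from a contribution of 9 to 0 lets Jomo keep an extra 9 dollars, but lowers the chores-and-supplies kitty by 9, which costs Jomo their own share of that drop: 5.4/9 × 9 = 5.40.
Net gain = 9 − 5.40 = 3.60. The private return per contributed unit (0.6000) is below 1, so free-riding is indeed the best response regardless of what the others do.

3.60 dollars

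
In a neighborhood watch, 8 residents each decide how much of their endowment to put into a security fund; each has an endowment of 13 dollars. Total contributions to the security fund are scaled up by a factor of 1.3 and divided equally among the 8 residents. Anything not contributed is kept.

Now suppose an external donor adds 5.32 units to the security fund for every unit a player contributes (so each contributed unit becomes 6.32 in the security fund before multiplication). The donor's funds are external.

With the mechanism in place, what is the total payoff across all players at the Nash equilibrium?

Under the mechanism each unit contributed yields 1.3 × 6.32 / 8 = 1.0270 back to its contributor per unit of net cost, which exceeds 1, making full contribution the dominant choice for everyone.
At the Nash equilibrium everyone contributes 13. Group total payoff = 1.3 × 6.32 × 104 = 854.46.

854.46 dollars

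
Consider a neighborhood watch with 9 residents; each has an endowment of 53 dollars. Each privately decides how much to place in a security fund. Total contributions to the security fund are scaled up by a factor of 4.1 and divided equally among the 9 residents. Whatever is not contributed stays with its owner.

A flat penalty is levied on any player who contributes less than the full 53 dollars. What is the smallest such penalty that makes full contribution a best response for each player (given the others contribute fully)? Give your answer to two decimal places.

Given the others contribute fully, the best deviation is to contribute 0 (any partial contribution still incurs the fine and gives up units whose private return 0.4556 is below 1).
Deviating from 53 to 0 saves 53 dollars but forfeits the deviator's share of the drop in the security fund: 4.1/9 × 53 = 24.14.
So the deviation gain is 53 − 24.14 = 28.86, and the fine must be at least 28.86 dollars to wipe it out.

28.86 dollars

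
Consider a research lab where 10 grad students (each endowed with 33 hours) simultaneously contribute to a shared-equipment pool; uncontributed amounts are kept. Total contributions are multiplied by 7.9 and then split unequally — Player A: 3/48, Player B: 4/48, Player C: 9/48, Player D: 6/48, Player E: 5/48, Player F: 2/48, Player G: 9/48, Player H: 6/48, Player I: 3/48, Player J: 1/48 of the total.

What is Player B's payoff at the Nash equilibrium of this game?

76.45 hours

Each unit j contributes comes back to j as 7.9 × (j's share), so j prefers to contribute only if that share exceeds 1/7.9 = 0.1266; otherwise keeping the unit dominates.
The shares above 0.1266 belong to Player C and Player G, contributing 33 each; the remaining 8 contribute 0. Total contributed: 66.
Player B keeps 33 and receives 7.9 × 66 × 4/48 = 43.45 from the shared-equipment pool, for a payoff of 76.45.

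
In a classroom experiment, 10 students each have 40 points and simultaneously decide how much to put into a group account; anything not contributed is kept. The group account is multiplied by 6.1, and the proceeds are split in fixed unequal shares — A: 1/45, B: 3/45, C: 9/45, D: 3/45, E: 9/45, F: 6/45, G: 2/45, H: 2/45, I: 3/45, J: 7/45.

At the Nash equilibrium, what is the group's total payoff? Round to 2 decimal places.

808.00 points

For player j, contributing a unit is worthwhile iff 6.1 × (j's share) ≥ 1, i.e. iff j's share is at least 0.1639.
C and E are above the threshold, contributing 40 each; the remaining 8 contribute 0. Total contributed: 80.
The group account pays out 6.1 × 80 = 488.00 in total (split across the unequal shares, but the aggregate is all that matters for the group sum).
The 8 free-riders keep 40 each, adding 320. Group total = 320 + 488.00 = 808.00.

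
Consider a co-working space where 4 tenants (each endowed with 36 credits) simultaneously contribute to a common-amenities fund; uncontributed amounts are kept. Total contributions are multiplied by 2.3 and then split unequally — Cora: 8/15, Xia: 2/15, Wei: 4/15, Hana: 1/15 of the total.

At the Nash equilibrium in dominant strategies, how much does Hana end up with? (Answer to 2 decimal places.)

Player j's private return per contributed unit is 2.3 × (j's share). Contributing is weakly dominant for j when that share is at least 1/2.3 = 0.4348, and contributing 0 is dominant otherwise.
Cora alone (share 8/15) is above the threshold, contributing 36; the remaining 3 contribute 0. Total contributed: 36.
Hana keeps 36 and receives 2.3 × 36 × 1/15 = 5.52 from the common-amenities fund, for a payoff of 41.52.

41.52 credits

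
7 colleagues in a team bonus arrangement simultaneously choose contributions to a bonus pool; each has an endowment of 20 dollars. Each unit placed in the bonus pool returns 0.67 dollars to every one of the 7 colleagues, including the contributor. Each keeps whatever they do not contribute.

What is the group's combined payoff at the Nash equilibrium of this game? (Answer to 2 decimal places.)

140.00 dollars

The private return per contributed unit is 0.67 < 1, so contributing 0 is dominant for every player. At the Nash equilibrium everyone keeps their 20, and the group total is 7 × 20 = 140.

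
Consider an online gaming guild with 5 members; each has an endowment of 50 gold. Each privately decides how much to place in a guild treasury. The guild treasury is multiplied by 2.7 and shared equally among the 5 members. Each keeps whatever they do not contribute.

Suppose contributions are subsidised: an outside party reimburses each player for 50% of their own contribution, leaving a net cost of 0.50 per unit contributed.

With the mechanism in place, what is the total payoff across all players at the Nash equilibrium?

800.00 gold

Under the mechanism each unit contributed yields (2.7/5) / 0.50 = 1.0800 back to its contributor per unit of net cost, which exceeds 1, making full contribution the dominant choice for everyone.
So the Nash equilibrium is full contribution by all 5; the group earns 5 × (50 × 0.50 + 2.7 × 50) = 800.00.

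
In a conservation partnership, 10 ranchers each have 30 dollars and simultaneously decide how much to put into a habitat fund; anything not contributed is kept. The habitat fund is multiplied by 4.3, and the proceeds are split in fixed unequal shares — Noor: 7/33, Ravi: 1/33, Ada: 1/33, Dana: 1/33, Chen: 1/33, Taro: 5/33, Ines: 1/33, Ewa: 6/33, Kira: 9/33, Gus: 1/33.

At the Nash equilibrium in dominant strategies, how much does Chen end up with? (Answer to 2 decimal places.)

Player j's private return per contributed unit is 4.3 × (j's share). Contributing is weakly dominant for j when that share is at least 1/4.3 = 0.2326, and contributing 0 is dominant otherwise.
Kira alone (share 9/33) is above the threshold, contributing 30; the remaining 9 contribute 0. Total contributed: 30.
Chen keeps 30 and receives 4.3 × 30 × 1/33 = 3.91 from the habitat fund, for a payoff of 33.91.

33.91 dollars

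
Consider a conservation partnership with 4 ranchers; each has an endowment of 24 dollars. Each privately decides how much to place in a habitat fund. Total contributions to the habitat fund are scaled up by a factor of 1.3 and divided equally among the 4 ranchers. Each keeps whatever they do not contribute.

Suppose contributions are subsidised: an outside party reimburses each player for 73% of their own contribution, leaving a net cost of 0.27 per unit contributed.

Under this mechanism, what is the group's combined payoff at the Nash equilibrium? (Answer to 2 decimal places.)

194.88 dollars

With the mechanism, a contributed unit returns (1.3/4) / 0.27 = 1.2037 per unit of net cost to the contributor — now above 1 — so contributing fully is weakly dominant for every player.
So the Nash equilibrium is full contribution by all 4; the group earns 4 × (24 × 0.73 + 1.3 × 24) = 194.88.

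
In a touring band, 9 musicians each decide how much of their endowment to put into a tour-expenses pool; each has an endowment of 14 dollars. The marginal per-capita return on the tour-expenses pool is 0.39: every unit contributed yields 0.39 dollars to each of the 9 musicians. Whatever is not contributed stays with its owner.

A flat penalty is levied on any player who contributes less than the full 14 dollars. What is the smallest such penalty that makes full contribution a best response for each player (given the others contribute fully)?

8.54 dollars

Given the others contribute fully, the best deviation is to contribute 0 (any partial contribution still incurs the fine and gives up units whose private return 0.39 is below 1).
Deviating from 14 to 0 saves 14 dollars but forfeits the deviator's share of the drop in the tour-expenses pool: 0.39 × 14 = 5.46.
So the deviation gain is 14 − 5.46 = 8.54, and the fine must be at least 8.54 dollars to wipe it out.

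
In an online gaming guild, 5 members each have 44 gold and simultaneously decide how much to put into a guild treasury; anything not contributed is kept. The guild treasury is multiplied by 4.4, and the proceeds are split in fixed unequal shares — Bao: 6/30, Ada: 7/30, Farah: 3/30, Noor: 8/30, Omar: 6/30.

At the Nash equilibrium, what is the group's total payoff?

For player j, contributing a unit is worthwhile iff 4.4 × (j's share) ≥ 1, i.e. iff j's share is at least 0.2273.
The shares above 0.2273 belong to Ada and Noor, contributing 44 each; the remaining 3 contribute 0. Total contributed: 88.
The guild treasury pays out 4.4 × 88 = 387.20 in total (split across the unequal shares, but the aggregate is all that matters for the group sum).
The 3 free-riders keep 44 each, adding 132. Group total = 132 + 387.20 = 519.20.

519.20 gold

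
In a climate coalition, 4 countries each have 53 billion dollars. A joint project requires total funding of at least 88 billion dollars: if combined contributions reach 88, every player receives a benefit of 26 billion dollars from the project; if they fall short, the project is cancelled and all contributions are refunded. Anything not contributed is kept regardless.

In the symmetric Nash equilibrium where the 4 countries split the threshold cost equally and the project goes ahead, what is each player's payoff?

57 billion dollars

Equal share of the threshold: 88/4 = 22.
At this profile no one gains by cutting their contribution: any cut drops the total below 88, the project is cancelled, contributions are refunded, and the deviator ends with 53, which is less than 53 − 22 + 26 = 57. Contributing more than 22 just wastes the excess. So contributing exactly 22 is a best response.
Each player's payoff: 53 − 22 + 26 = 57.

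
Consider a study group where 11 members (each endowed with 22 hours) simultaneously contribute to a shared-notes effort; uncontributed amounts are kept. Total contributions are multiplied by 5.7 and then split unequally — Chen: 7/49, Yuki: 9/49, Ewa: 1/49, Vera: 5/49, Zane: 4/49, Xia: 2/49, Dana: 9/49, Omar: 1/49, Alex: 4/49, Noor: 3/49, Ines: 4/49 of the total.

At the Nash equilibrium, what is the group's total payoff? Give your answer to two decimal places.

Each unit j contributes comes back to j as 5.7 × (j's share), so j prefers to contribute only if that share exceeds 1/5.7 = 0.1754; otherwise keeping the unit dominates.
Yuki and Dana are above the threshold, contributing 22 each; the remaining 9 contribute 0. Total contributed: 44.
The shared-notes effort pays out 5.7 × 44 = 250.80 in total (split across the unequal shares, but the aggregate is all that matters for the group sum).
The 9 free-riders keep 22 each, adding 198. Group total = 198 + 250.80 = 448.80.

448.80 hours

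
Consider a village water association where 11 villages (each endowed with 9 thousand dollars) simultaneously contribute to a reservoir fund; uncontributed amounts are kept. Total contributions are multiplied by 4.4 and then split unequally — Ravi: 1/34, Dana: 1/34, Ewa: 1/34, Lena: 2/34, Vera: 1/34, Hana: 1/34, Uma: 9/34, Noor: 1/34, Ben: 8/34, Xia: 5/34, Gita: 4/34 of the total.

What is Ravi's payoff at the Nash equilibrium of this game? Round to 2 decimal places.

Player j's private return per contributed unit is 4.4 × (j's share). Contributing is weakly dominant for j when that share is at least 1/4.4 = 0.2273, and contributing 0 is dominant otherwise.
The shares above 0.2273 belong to Uma and Ben, contributing 9 each; the remaining 9 contribute 0. Total contributed: 18.
Ravi keeps 9 and receives 4.4 × 18 × 1/34 = 2.33 from the reservoir fund, for a payoff of 11.33.

11.33 thousand dollars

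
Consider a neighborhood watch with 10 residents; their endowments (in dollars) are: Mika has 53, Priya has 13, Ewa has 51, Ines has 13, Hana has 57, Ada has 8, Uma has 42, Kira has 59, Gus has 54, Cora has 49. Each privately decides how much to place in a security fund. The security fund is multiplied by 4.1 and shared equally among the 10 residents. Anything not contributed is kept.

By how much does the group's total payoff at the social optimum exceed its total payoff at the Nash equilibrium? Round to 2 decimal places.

The private return per contributed unit is 4.1/10 = 0.4100 < 1 for every player regardless of endowment, so the Nash equilibrium is zero contribution and the group total is Σ E_j = 53 + 13 + 51 + 13 + 57 + 8 + 42 + 59 + 54 + 49 = 399.
Each contributed unit returns 4.100 to the group, so the social optimum is full contribution by everyone: group total = 4.100 × 399 = 1635.90.
Efficiency loss = (4.100 − 1) × 399 = 1236.90.

1236.90 dollars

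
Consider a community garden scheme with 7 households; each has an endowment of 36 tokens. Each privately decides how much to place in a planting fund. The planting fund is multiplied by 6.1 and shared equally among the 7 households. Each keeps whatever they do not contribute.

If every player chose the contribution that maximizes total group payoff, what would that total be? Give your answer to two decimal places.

1537.20 tokens

Each contributed unit returns 6.100 to the group as a whole (0.8714 to each of 7 players), which exceeds 1, so the social optimum is full contribution: group total = 6.100 × 252 = 1537.20.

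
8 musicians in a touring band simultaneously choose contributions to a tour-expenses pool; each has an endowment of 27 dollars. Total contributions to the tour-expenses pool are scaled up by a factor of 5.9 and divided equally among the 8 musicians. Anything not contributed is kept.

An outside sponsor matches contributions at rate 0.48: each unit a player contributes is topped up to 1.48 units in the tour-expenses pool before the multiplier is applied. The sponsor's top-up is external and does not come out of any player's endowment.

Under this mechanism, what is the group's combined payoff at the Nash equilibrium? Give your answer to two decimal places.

1886.11 dollars

With the mechanism, a contributed unit returns 5.9 × 1.48 / 8 = 1.0915 per unit of net cost to the contributor — now above 1 — so contributing fully is weakly dominant for every player.
So the Nash equilibrium is full contribution by all 8; the group earns 5.9 × 1.48 × 216 = 1886.11.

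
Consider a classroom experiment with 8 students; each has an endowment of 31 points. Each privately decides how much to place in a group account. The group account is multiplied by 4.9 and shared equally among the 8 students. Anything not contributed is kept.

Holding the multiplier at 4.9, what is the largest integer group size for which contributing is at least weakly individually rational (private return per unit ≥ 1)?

4

Private return per unit is 4.9/(group size), which is ≥ 1 whenever the group size is ≤ 4.9.
The largest such integer is 4.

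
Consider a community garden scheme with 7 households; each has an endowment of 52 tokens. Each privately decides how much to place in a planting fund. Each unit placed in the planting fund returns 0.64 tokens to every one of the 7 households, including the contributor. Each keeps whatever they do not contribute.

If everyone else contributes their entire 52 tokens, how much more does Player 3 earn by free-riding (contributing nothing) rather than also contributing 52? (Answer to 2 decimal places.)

18.72 tokens

Switching from a contribution of 52 to 0 lets Player 3 keep an extra 52 tokens, but lowers the planting fund by 52, which costs Player 3 their own share of that drop: 0.64 × 52 = 33.28.
Net gain = 52 − 33.28 = 18.72. The private return per contributed unit (0.64) is below 1, so free-riding is indeed the best response regardless of what the others do.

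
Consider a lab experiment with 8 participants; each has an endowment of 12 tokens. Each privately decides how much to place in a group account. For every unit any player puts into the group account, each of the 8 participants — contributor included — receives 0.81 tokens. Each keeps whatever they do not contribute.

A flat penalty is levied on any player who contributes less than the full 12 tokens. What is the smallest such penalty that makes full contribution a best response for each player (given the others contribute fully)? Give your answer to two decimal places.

Given the others contribute fully, the best deviation is to contribute 0 (any partial contribution still incurs the fine and gives up units whose private return 0.81 is below 1).
Deviating from 12 to 0 saves 12 tokens but forfeits the deviator's share of the drop in the group account: 0.81 × 12 = 9.72.
So the deviation gain is 12 − 9.72 = 2.28, and the fine must be at least 2.28 tokens to wipe it out.

2.28 tokens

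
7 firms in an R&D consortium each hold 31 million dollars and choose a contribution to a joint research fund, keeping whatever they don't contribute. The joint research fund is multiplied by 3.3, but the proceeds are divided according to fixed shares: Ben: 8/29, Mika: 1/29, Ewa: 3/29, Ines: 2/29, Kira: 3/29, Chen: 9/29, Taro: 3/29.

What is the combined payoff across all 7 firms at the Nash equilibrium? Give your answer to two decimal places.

288.30 million dollars

For player j, contributing a unit is worthwhile iff 3.3 × (j's share) ≥ 1, i.e. iff j's share is at least 0.3030.
Only Chen (9/29) clears that bar, contributing 31; the remaining 6 contribute 0. Total contributed: 31.
The joint research fund pays out 3.3 × 31 = 102.30 in total (split across the unequal shares, but the aggregate is all that matters for the group sum).
The 6 free-riders keep 31 each, adding 186. Group total = 186 + 102.30 = 288.30.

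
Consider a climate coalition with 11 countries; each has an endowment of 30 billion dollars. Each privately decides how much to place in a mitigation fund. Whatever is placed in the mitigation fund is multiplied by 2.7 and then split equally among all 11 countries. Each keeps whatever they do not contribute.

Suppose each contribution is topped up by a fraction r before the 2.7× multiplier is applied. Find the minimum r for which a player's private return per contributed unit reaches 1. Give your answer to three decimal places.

With matching at rate r, one contributed unit becomes (1 + r) in the mitigation fund and returns 2.7 × (1 + r) / 11 to the contributor.
Setting this equal to 1: 1 + r = 11/2.7 = 4.0741.
So the minimum matching rate is r = 4.0741 − 1 = 3.074.

3.074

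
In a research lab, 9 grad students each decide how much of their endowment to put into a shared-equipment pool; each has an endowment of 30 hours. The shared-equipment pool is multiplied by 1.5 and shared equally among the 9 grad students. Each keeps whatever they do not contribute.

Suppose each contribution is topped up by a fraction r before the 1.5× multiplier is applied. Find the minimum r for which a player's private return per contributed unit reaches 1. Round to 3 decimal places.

With matching at rate r, one contributed unit becomes (1 + r) in the shared-equipment pool and returns 1.5 × (1 + r) / 9 to the contributor.
Setting this equal to 1: 1 + r = 9/1.5 = 6.0000.
So the minimum matching rate is r = 6.0000 − 1 = 5.000.

5.000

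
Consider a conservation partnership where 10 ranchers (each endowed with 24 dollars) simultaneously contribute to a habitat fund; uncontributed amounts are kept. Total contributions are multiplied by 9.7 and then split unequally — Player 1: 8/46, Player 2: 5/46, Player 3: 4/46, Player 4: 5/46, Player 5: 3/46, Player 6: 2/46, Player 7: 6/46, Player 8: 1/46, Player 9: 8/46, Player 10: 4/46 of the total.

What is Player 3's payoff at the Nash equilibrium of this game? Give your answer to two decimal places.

125.22 dollars

A player with share s gets back 9.7·s per unit contributed, so full contribution is dominant for anyone with s > 1/9.7 = 0.1031 and zero contribution is dominant for anyone below.
Player 1, Player 2, Player 4, Player 7 and Player 9 clear that bar, contributing 24 each; the remaining 5 contribute 0. Total contributed: 120.
Player 3 keeps 24 and receives 9.7 × 120 × 4/46 = 101.22 from the habitat fund, for a payoff of 125.22.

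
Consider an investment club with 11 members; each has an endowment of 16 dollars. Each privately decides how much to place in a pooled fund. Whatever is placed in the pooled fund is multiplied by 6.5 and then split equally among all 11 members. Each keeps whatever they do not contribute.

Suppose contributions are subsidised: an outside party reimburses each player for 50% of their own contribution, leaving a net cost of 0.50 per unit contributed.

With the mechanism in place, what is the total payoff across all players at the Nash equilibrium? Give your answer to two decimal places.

With the mechanism, a contributed unit returns (6.5/11) / 0.50 = 1.1818 per unit of net cost to the contributor — now above 1 — so contributing fully is weakly dominant for every player.
So the Nash equilibrium is full contribution by all 11; the group earns 11 × (16 × 0.50 + 6.5 × 16) = 1232.00.

1232.00 dollars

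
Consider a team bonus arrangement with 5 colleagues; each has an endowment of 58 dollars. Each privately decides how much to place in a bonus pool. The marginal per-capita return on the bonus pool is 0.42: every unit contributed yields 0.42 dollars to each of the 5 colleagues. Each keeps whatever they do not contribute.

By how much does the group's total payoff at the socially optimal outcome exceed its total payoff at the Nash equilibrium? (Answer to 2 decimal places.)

The private return per contributed unit is 0.42 < 1, so contributing 0 is dominant for every player. At the Nash equilibrium everyone keeps their 58, and the group total is 5 × 58 = 290.
Each contributed unit returns 2.100 to the group as a whole (0.42 to each of 5 players), which exceeds 1, so the social optimum is full contribution: group total = 2.100 × 290 = 609.00.
Efficiency loss = 609.00 − 290 = 319.00.

319.00 dollars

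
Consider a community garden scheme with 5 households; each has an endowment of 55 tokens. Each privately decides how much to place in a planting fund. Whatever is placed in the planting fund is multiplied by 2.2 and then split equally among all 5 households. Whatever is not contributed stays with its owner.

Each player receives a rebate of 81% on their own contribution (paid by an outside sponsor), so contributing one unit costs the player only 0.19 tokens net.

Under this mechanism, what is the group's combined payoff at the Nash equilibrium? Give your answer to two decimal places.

827.75 tokens

The effective private return per unit is now (2.2/5) / 0.19 = 2.3158 > 1, so every player's dominant strategy flips to full contribution.
At the Nash equilibrium everyone contributes 55. Group total payoff = 5 × (55 × 0.81 + 2.2 × 55) = 827.75.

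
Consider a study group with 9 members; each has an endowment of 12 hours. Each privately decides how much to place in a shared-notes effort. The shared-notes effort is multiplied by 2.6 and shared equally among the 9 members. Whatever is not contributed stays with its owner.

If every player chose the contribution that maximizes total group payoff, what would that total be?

280.80 hours

Each contributed unit returns 2.600 to the group as a whole (0.2889 to each of 9 players), which exceeds 1, so the social optimum is full contribution: group total = 2.600 × 108 = 280.80.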